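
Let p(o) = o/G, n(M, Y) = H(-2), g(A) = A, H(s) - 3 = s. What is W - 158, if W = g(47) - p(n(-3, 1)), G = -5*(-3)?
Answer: -1666/15 ≈ -111.07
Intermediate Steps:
H(s) = 3 + s
G = 15
n(M, Y) = 1 (n(M, Y) = 3 - 2 = 1)
p(o) = o/15
W = 704/15 (W = 47 - 1/15 = 704/15 ≈ 46.933)
W - 158 = 704/15 - 158 = -1666/15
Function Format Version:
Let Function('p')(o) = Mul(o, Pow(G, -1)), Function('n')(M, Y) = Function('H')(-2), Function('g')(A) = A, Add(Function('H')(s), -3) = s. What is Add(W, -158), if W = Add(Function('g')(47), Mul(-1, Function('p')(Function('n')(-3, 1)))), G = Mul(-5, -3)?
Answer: Rational(-1666, 15) ≈ -111.07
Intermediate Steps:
Function('H')(s) = Add(3, s)
G = 15
Function('n')(M, Y) = 1 (Function('n')(M, Y) = Add(3, -2) = 1)
Function('p')(o) = Mul(Rational(1, 15), o) (Function('p')(o) = Mul(o, Pow(15, -1)) = Mul(o, Rational(1, 15)) = Mul(Rational(1, 15), o))
W = Rational(704, 15) (W = Add(47, Mul(-1, Mul(Rational(1, 15), 1))) = Add(47, Mul(-1, Rational(1, 15))) = Add(47, Rational(-1, 15)) = Rational(704, 15) ≈ 46.933)
Add(W, -158) = Add(Rational(704, 15), -158) = Rational(-1666, 15)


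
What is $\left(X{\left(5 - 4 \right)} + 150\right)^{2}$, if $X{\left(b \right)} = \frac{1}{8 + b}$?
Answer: $\frac{1825201}{81} \approx 22533.0$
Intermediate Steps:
$\left(X{\left(5 - 4 \right)} + 150\right)^{2} = \left(\frac{1}{8 + \left(5 - 4\right)} + 150\right)^{2} = \left(\frac{1}{8 + 1} + 150\right)^{2} = \left(\frac{1}{9} + 150\right)^{2} = \left(\frac{1351}{9}\right)^{2} = \frac{1825201}{81}$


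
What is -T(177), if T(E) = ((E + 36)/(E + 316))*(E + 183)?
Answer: -76680/493 ≈ -155.54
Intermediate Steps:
T(E) = (36 + E)*(183 + E)/(316 + E) (T(E) = ((36 + E)/(316 + E))*(183 + E) = (36 + E)*(183 + E)/(316 + E))
-T(177) = -(6588 + 177² + 219*177)/(316 + 177) = -(6588 + 31329 + 38763)/493 = -76680/493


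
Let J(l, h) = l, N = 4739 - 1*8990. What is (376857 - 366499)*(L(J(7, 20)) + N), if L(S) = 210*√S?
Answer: -44031858 + 2175180*√7 ≈ -3.8277e+7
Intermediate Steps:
N = -4251 (N = 4739 - 8990 = -4251)
(376857 - 366499)*(L(J(7, 20)) + N) = (376857 - 366499)*(210*√7 - 4251) = 10358*(-4251 + 210*√7) = -44031858 + 2175180*√7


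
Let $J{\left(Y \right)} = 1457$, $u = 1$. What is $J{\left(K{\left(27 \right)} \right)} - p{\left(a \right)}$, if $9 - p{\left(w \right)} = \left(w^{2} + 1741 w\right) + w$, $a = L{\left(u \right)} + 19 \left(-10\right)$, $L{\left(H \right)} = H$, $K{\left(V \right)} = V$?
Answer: $-292069$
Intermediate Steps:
$a = -189$ ($a = 1 + 19 \left(-10\right) = 1 - 190 = -189$)
$p{\left(w \right)} = 9 - w^{2} - 1742 w$ ($p{\left(w \right)} = 9 - \left(\left(w^{2} + 1741 w\right) + w\right) = 9 - \left(w^{2} + 1742 w\right) = 9 - w^{2} - 1742 w$)
$J{\left(K{\left(27 \right)} \right)} - p{\left(a \right)} = 1457 - \left(9 - \left(-189\right)^{2} - -329238\right) = 1457 - \left(9 - 35721 + 329238\right) = 1457 - 293526 = -292069$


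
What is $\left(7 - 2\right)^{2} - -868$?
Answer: $893$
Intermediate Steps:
$\left(7 - 2\right)^{2} - -868 = 5^{2} + 868 = 25 + 868 = 893$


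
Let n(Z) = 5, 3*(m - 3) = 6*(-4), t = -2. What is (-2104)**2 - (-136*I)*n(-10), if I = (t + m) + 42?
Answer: 4450616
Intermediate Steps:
m = -5 (m = 3 + (6*(-4))/3 = 3 + (1/3)*(-24) = 3 - 8 = -5)
I = 35 (I = (-2 - 5) + 42 = -7 + 42 = 35)
(-2104)**2 - (-136*I)*n(-10) = (-2104)**2 - (-136*35)*5 = 4426816 - (-4760)*5 = 4426816 - 1*(-23800) = 4426816 + 23800 = 4450616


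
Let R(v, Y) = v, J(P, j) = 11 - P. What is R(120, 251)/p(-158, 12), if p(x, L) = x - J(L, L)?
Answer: -120/157 ≈ -0.76433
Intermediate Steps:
p(x, L) = -11 + L + x (p(x, L) = x - (11 - L) = x + (-11 + L) = -11 + L + x)
R(120, 251)/p(-158, 12) = 120/(-11 + 12 - 158) = 120/(-157) = 120*(-1/157) = -120/157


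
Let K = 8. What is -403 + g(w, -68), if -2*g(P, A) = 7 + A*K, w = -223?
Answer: -269/2 ≈ -134.50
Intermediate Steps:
g(P, A) = -7/2 - 4*A (g(P, A) = -(7 + A*8)/2 = -(7 + 8*A)/2 = -7/2 - 4*A)
-403 + g(w, -68) = -403 + (-7/2 - 4*(-68)) = -403 + (-7/2 + 272) = -403 + 537/2 = -269/2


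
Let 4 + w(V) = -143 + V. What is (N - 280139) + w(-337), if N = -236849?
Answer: -517472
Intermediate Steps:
w(V) = -147 + V (w(V) = -4 + (-143 + V) = -147 + V)
(N - 280139) + w(-337) = (-236849 - 280139) + (-147 - 337) = -516988 - 484 = -517472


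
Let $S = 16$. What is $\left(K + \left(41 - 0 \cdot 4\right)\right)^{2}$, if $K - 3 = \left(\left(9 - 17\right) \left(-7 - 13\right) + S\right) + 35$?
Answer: $65025$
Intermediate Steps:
$K = 214$ ($K = 3 + \left(\left(\left(9 - 17\right) \left(-7 - 13\right) + 16\right) + 35\right) = 3 + \left(\left(\left(-8\right) \left(-20\right) + 16\right) + 35\right) = 3 + \left(\left(160 + 16\right) + 35\right) = 3 + \left(176 + 35\right) = 3 + 211 = 214$)
$\left(K + \left(41 - 0 \cdot 4\right)\right)^{2} = \left(214 + \left(41 - 0 \cdot 4\right)\right)^{2} = \left(214 + \left(41 - 0\right)\right)^{2} = \left(214 + \left(41 + 0\right)\right)^{2} = \left(214 + 41\right)^{2} = 255^{2} = 65025$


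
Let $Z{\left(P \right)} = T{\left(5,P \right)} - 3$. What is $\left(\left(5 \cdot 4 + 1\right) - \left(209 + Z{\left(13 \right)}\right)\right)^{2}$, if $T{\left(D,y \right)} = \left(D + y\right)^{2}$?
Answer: $259081$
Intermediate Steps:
$Z{\left(P \right)} = -3 + \left(5 + P\right)^{2}$ ($Z{\left(P \right)} = \left(5 + P\right)^{2} - 3 = -3 + \left(5 + P\right)^{2}$)
$\left(\left(5 \cdot 4 + 1\right) - \left(209 + Z{\left(13 \right)}\right)\right)^{2} = \left(\left(5 \cdot 4 + 1\right) - \left(206 + \left(5 + 13\right)^{2}\right)\right)^{2} = \left(\left(20 + 1\right) - 530\right)^{2} = \left(21 - 530\right)^{2} = \left(-509\right)^{2} = 259081$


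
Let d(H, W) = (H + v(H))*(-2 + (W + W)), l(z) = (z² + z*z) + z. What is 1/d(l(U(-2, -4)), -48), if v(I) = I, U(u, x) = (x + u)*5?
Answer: -1/346920 ≈ -2.8825e-6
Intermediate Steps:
U(u, x) = 5*u + 5*x (U(u, x) = (u + x)*5 = 5*u + 5*x)
l(z) = z + 2*z² (l(z) = (z² + z²) + z = 2*z² + z = z + 2*z²)
d(H, W) = 2*H*(-2 + 2*W) (d(H, W) = (H + H)*(-2 + (W + W)) = (2*H)*(-2 + 2*W) = 2*H*(-2 + 2*W))
1/d(l(U(-2, -4)), -48) = 1/(4*((5*(-2) + 5*(-4))*(1 + 2*(5*(-2) + 5*(-4))))*(-1 - 48)) = 1/(4*((-10 - 20)*(1 + 2*(-10 - 20)))*(-49)) = 1/(4*(-30*(1 + 2*(-30)))*(-49)) = 1/(4*(-30*(1 - 60))*(-49)) = 1/(4*(-30*(-59))*(-49)) = 1/(4*1770*(-49)) = 1/(-346920) = -1/346920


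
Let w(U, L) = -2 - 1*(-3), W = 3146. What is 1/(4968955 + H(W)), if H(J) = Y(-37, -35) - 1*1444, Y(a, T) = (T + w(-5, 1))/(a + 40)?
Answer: 3/14902499 ≈ 2.0131e-7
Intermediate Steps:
w(U, L) = 1 (w(U, L) = -2 + 3 = 1)
Y(a, T) = (1 + T)/(40 + a) (Y(a, T) = (T + 1)/(a + 40) = (1 + T)/(40 + a))
H(J) = -4366/3 (H(J) = (1 - 35)/(40 - 37) - 1*1444 = -34/3 - 1444 = -4366/3)
1/(4968955 + H(W)) = 1/(4968955 - 4366/3) = 1/(14902499/3) = 3/14902499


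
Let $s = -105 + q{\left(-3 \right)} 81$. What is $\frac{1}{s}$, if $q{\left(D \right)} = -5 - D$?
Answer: $- \frac{1}{267} \approx -0.0037453$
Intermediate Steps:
$s = -267$ ($s = -105 + \left(-5 - -3\right) 81 = -105 + \left(-5 + 3\right) 81 = -105 - 162 = -267$)
$\frac{1}{s} = \frac{1}{-267} = - \frac{1}{267}$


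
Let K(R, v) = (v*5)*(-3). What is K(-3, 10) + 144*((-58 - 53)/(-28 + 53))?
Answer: -19734/25 ≈ -789.36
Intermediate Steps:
K(R, v) = -15*v (K(R, v) = (5*v)*(-3) = -15*v)
K(-3, 10) + 144*((-58 - 53)/(-28 + 53)) = -15*10 + 144*((-58 - 53)/(-28 + 53)) = -150 + 144*(-111/25) = -150 - 15984/25 = -19734/25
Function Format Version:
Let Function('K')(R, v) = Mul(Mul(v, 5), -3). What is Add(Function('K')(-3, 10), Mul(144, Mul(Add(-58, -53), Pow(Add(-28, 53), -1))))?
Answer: Rational(-19734, 25) ≈ -789.36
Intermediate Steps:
Function('K')(R, v) = Mul(-15, v) (Function('K')(R, v) = Mul(Mul(5, v), -3) = Mul(-15, v))
Add(Function('K')(-3, 10), Mul(144, Mul(Add(-58, -53), Pow(Add(-28, 53), -1)))) = Add(Mul(-15, 10), Mul(144, Mul(Add(-58, -53), Pow(Add(-28, 53), -1)))) = Add(-150, Mul(144, Mul(-111, Pow(25, -1)))) = Add(-150, Mul(144, Mul(-111, Rational(1, 25)))) = Add(-150, Mul(144, Rational(-111, 25))) = Add(-150, Rational(-15984, 25)) = Rational(-19734, 25)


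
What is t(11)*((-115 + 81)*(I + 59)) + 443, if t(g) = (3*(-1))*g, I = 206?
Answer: 297773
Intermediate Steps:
t(g) = -3*g
t(11)*((-115 + 81)*(I + 59)) + 443 = (-3*11)*((-115 + 81)*(206 + 59)) + 443 = -(-1122)*265 + 443 = -33*(-9010) + 443 = 297330 + 443 = 297773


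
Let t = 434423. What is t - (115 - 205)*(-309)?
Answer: 406613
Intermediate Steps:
t - (115 - 205)*(-309) = 434423 - (115 - 205)*(-309) = 434423 - (-90)*(-309) = 434423 - 1*27810 = 434423 - 27810 = 406613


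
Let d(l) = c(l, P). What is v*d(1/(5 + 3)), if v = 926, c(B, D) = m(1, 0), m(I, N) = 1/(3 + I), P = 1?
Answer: 463/2 ≈ 231.50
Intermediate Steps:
c(B, D) = ¼ (c(B, D) = 1/(3 + 1) = 1/4 = ¼)
d(l) = ¼
v*d(1/(5 + 3)) = 926*(¼) = 463/2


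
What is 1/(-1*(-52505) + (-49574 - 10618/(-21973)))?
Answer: 21973/64413481 ≈ 0.00034112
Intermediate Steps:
1/(-1*(-52505) + (-49574 - 10618/(-21973))) = 1/(52505 + (-49574 - 10618*(-1)/21973)) = 1/(52505 + (-49574 - 1*(-10618/21973))) = 1/(52505 + (-49574 + 10618/21973)) = 1/(52505 - 1089278884/21973) = 1/(64413481/21973) = 21973/64413481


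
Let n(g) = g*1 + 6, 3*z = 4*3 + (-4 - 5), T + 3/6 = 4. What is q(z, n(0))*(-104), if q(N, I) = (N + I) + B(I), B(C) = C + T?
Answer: -1716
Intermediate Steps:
T = 7/2 (T = -½ + 4 = 7/2 ≈ 3.5000)
B(C) = 7/2 + C (B(C) = C + 7/2 = 7/2 + C)
z = 1 (z = (4*3 + (-4 - 5))/3 = (12 - 9)/3 = (⅓)*3 = 1)
n(g) = 6 + g (n(g) = g + 6 = 6 + g)
q(N, I) = 7/2 + N + 2*I (q(N, I) = (N + I) + (7/2 + I) = (I + N) + (7/2 + I) = 7/2 + N + 2*I)
q(z, n(0))*(-104) = (7/2 + 1 + 2*(6 + 0))*(-104) = (7/2 + 1 + 2*6)*(-104) = (7/2 + 1 + 12)*(-104) = (33/2)*(-104) = -1716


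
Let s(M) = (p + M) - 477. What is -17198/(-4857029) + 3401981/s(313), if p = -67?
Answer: -1502137854701/101997609 ≈ -14727.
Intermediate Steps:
s(M) = -544 + M (s(M) = (-67 + M) - 477 = -544 + M)
-17198/(-4857029) + 3401981/s(313) = -17198/(-4857029) + 3401981/(-544 + 313) = -17198*(-1/4857029) + 3401981/(-231) = 17198/4857029 + 3401981*(-1/231) = 17198/4857029 - 309271/21 = -1502137854701/101997609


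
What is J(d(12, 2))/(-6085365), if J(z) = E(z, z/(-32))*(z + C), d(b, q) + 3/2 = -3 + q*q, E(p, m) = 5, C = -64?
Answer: 43/811382 ≈ 5.2996e-5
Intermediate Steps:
d(b, q) = -9/2 + q**2 (d(b, q) = -3/2 + (-3 + q*q) = -3/2 + (-3 + q**2) = -9/2 + q**2)
J(z) = -320 + 5*z (J(z) = 5*(z - 64) = 5*(-64 + z) = -320 + 5*z)
J(d(12, 2))/(-6085365) = (-320 + 5*(-9/2 + 2**2))/(-6085365) = (-320 + 5*(-9/2 + 4))*(-1/6085365) = (-320 + 5*(-1/2))*(-1/6085365) = (-320 - 5/2)*(-1/6085365) = -645/2*(-1/6085365) = 43/811382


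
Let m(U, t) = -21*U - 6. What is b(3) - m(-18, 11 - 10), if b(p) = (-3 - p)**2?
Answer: -336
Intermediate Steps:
m(U, t) = -6 - 21*U
b(3) - m(-18, 11 - 10) = (3 + 3)**2 - (-6 - 21*(-18)) = 6**2 - (-6 + 378) = 36 - 1*372 = 36 - 372 = -336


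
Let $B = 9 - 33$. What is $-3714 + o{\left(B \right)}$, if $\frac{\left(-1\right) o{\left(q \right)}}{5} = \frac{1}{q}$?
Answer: $- \frac{89131}{24} \approx -3713.8$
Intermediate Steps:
$B = -24$ ($B = 9 - 33 = -24$)
$o{\left(q \right)} = - \frac{5}{q}$
$-3714 + o{\left(B \right)} = -3714 - \frac{5}{-24} = -3714 - - \frac{5}{24} = -3714 + \frac{5}{24} = - \frac{89131}{24}$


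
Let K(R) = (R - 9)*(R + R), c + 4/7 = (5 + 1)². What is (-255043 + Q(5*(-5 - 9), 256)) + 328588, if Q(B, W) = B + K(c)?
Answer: 3692035/49 ≈ 75348.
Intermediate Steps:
c = 248/7 (c = -4/7 + (5 + 1)² = -4/7 + 6² = -4/7 + 36 = 248/7 ≈ 35.429)
K(R) = 2*R*(-9 + R) (K(R) = (-9 + R)*(2*R) = 2*R*(-9 + R))
Q(B, W) = 91760/49 + B (Q(B, W) = B + 2*(248/7)*(-9 + 248/7) = B + 2*(248/7)*(185/7) = B + 91760/49 = 91760/49 + B)
(-255043 + Q(5*(-5 - 9), 256)) + 328588 = (-255043 + (91760/49 + 5*(-5 - 9))) + 328588 = (-255043 + (91760/49 + 5*(-14))) + 328588 = (-255043 + (91760/49 - 70)) + 328588 = (-255043 + 88330/49) + 328588 = -12408777/49 + 328588 = 3692035/49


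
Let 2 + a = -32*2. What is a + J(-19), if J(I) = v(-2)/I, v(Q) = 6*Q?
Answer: -1242/19 ≈ -65.368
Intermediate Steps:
J(I) = -12/I (J(I) = (6*(-2))/I = -12/I)
a = -66 (a = -2 - 32*2 = -2 - 64 = -66)
a + J(-19) = -66 - 12/(-19) = -66 - 12*(-1/19) = -66 + 12/19 = -1242/19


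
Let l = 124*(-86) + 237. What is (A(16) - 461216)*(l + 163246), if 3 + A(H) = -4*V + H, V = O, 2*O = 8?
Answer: -70483026361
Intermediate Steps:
O = 4 (O = (1/2)*8 = 4)
V = 4
l = -10427 (l = -10664 + 237 = -10427)
A(H) = -19 + H (A(H) = -3 + (-4*4 + H) = -3 + (-16 + H) = -19 + H)
(A(16) - 461216)*(l + 163246) = ((-19 + 16) - 461216)*(-10427 + 163246) = (-3 - 461216)*152819 = -461219*152819 = -70483026361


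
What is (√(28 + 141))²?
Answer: 169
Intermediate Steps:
(√(28 + 141))² = (√169)² = 13² = 169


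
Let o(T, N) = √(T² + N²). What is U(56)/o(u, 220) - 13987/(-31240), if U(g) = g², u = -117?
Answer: 197/440 + 3136*√62089/62089 ≈ 13.033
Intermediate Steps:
o(T, N) = √(N² + T²)
U(56)/o(u, 220) - 13987/(-31240) = 56²/(√(220² + (-117)²)) - 13987/(-31240) = 3136/(√(48400 + 13689)) - 13987*(-1/31240) = 3136/(√62089) + 197/440 = 3136*(√62089/62089) + 197/440 = 3136*√62089/62089 + 197/440 = 197/440 + 3136*√62089/62089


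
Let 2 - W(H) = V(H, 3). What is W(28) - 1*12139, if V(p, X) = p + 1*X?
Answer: -12168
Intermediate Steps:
V(p, X) = X + p (V(p, X) = p + X = X + p)
W(H) = -1 - H (W(H) = 2 - (3 + H) = 2 + (-3 - H) = -1 - H)
W(28) - 1*12139 = (-1 - 1*28) - 1*12139 = (-1 - 28) - 12139 = -29 - 12139 = -12168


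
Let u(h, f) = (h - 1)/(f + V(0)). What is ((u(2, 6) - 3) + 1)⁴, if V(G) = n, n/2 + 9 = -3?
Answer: 1874161/104976 ≈ 17.853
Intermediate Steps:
n = -24 (n = -18 + 2*(-3) = -18 - 6 = -24)
V(G) = -24
u(h, f) = (-1 + h)/(-24 + f) (u(h, f) = (h - 1)/(f - 24) = (-1 + h)/(-24 + f))
((u(2, 6) - 3) + 1)⁴ = (((-1 + 2)/(-24 + 6) - 3) + 1)⁴ = ((1/(-18) - 3) + 1)⁴ = ((-1/18*1 - 3) + 1)⁴ = ((-1/18 - 3) + 1)⁴ = (-55/18 + 1)⁴ = (-37/18)⁴ = 1874161/104976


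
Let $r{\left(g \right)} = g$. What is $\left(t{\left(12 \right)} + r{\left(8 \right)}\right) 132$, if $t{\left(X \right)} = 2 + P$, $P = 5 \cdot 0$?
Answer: $1320$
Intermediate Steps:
$P = 0$
$t{\left(X \right)} = 2$ ($t{\left(X \right)} = 2 + 0 = 2$)
$\left(t{\left(12 \right)} + r{\left(8 \right)}\right) 132 = \left(2 + 8\right) 132 = 10 \cdot 132 = 1320$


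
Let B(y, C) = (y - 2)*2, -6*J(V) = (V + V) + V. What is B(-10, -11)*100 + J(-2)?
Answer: -2399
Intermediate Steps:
J(V) = -V/2 (J(V) = -((V + V) + V)/6 = -(2*V + V)/6 = -V/2)
B(y, C) = -4 + 2*y (B(y, C) = (-2 + y)*2 = -4 + 2*y)
B(-10, -11)*100 + J(-2) = (-4 + 2*(-10))*100 - ½*(-2) = (-4 - 20)*100 + 1 = -24*100 + 1 = -2400 + 1 = -2399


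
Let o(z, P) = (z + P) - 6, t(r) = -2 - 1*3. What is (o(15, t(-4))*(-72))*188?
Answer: -54144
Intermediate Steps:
t(r) = -5 (t(r) = -2 - 3 = -5)
o(z, P) = -6 + P + z (o(z, P) = (P + z) - 6 = -6 + P + z)
(o(15, t(-4))*(-72))*188 = ((-6 - 5 + 15)*(-72))*188 = (4*(-72))*188 = -288*188 = -54144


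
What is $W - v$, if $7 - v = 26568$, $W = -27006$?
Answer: $-445$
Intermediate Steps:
$v = -26561$ ($v = 7 - 26568 = -26561$)
$W - v = -27006 - -26561 = -27006 + 26561 = -445$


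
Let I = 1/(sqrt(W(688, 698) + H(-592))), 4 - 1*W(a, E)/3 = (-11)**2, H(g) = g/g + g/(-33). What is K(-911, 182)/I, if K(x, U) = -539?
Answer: -49*I*sqrt(361614)/3 ≈ -9821.9*I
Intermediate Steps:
H(g) = 1 - g/33 (H(g) = 1 + g*(-1/33) = 1 - g/33)
W(a, E) = -351 (W(a, E) = 12 - 3*(-11)**2 = 12 - 3*121 = 12 - 363 = -351)
I = -I*sqrt(361614)/10958 (I = 1/(sqrt(-351 + (1 - 1/33*(-592)))) = 1/(sqrt(-351 + (1 + 592/33))) = 1/(sqrt(-351 + 625/33)) = 1/(sqrt(-10958/33)) = 1/(I*sqrt(361614)/33) = -I*sqrt(361614)/10958 ≈ -0.054877*I)
K(-911, 182)/I = -539*I*sqrt(361614)/33 = -49*I*sqrt(361614)/3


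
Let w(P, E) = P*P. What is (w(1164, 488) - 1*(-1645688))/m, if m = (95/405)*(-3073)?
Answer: -243047304/58387 ≈ -4162.7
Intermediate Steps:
w(P, E) = P**2
m = -58387/81 (m = (95*(1/405))*(-3073) = (19/81)*(-3073) = -58387/81 ≈ -720.83)
(w(1164, 488) - 1*(-1645688))/m = (1164**2 - 1*(-1645688))/(-58387/81) = (1354896 + 1645688)*(-81/58387) = 3000584*(-81/58387) = -243047304/58387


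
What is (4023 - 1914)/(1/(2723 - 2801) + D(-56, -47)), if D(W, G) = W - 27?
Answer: -4446/175 ≈ -25.406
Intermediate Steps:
D(W, G) = -27 + W
(4023 - 1914)/(1/(2723 - 2801) + D(-56, -47)) = (4023 - 1914)/(1/(2723 - 2801) + (-27 - 56)) = 2109/(1/(-78) - 83) = 2109/(-1/78 - 83) = 2109/(-6475/78) = 2109*(-78/6475) = -4446/175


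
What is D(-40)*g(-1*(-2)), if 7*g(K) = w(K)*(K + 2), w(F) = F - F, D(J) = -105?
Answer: 0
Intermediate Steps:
w(F) = 0
g(K) = 0 (g(K) = (0*(K + 2))/7 = (0*(2 + K))/7 = (⅐)*0 = 0)
D(-40)*g(-1*(-2)) = -105*0 = 0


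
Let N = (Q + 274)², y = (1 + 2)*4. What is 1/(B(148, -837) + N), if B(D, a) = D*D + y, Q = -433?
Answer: 1/47197 ≈ 2.1188e-5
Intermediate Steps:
y = 12 (y = 3*4 = 12)
B(D, a) = 12 + D² (B(D, a) = D*D + 12 = D² + 12 = 12 + D²)
N = 25281 (N = (-433 + 274)² = (-159)² = 25281)
1/(B(148, -837) + N) = 1/((12 + 148²) + 25281) = 1/((12 + 21904) + 25281) = 1/(21916 + 25281) = 1/47197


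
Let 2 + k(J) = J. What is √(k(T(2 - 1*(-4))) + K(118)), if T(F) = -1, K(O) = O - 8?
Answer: √107 ≈ 10.344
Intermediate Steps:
K(O) = -8 + O
k(J) = -2 + J
√(k(T(2 - 1*(-4))) + K(118)) = √((-2 - 1) + (-8 + 118)) = √(-3 + 110) = √107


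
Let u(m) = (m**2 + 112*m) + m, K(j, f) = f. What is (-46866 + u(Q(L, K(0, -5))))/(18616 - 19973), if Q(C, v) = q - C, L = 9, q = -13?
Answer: 48868/1357 ≈ 36.012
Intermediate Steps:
Q(C, v) = -13 - C
u(m) = m**2 + 113*m
(-46866 + u(Q(L, K(0, -5))))/(18616 - 19973) = (-46866 + (-13 - 1*9)*(113 + (-13 - 1*9)))/(18616 - 19973) = (-46866 + (-13 - 9)*(113 + (-13 - 9)))/(-1357) = (-46866 - 22*(113 - 22))*(-1/1357) = (-46866 - 22*91)*(-1/1357) = (-46866 - 2002)*(-1/1357) = -48868*(-1/1357) = 48868/1357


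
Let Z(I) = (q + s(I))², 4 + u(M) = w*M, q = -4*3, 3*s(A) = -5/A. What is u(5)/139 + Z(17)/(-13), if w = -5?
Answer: -53896348/4700007 ≈ -11.467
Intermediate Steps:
s(A) = -5/(3*A) (s(A) = (-5/A)/3 = -5/(3*A))
q = -12
u(M) = -4 - 5*M
Z(I) = (-12 - 5/(3*I))²
u(5)/139 + Z(17)/(-13) = (-4 - 5*5)/139 + ((⅑)*(5 + 36*17)²/17²)/(-13) = (-4 - 25)*(1/139) + ((⅑)*(1/289)*(5 + 612)²)*(-1/13) = -29*1/139 + ((⅑)*(1/289)*617²)*(-1/13) = -29/139 + ((⅑)*(1/289)*380689)*(-1/13) = -29/139 + (380689/2601)*(-1/13) = -29/139 - 380689/33813 = -53896348/4700007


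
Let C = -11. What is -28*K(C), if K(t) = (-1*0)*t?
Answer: 0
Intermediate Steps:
K(t) = 0 (K(t) = 0*t = 0)
-28*K(C) = -28*0 = 0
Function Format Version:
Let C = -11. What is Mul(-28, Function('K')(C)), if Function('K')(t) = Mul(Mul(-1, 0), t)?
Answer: 0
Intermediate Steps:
Function('K')(t) = 0 (Function('K')(t) = Mul(0, t) = 0)
Mul(-28, Function('K')(C)) = Mul(-28, 0) = 0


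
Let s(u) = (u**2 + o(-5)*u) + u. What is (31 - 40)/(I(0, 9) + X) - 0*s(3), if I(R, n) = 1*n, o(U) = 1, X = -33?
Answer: 3/8 ≈ 0.37500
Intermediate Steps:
I(R, n) = n
s(u) = u**2 + 2*u (s(u) = (u**2 + 1*u) + u = (u**2 + u) + u = (u + u**2) + u = u**2 + 2*u)
(31 - 40)/(I(0, 9) + X) - 0*s(3) = (31 - 40)/(9 - 33) - 0*3*(2 + 3) = -9/(-24) - 0*3*5 = -9*(-1/24) - 0*15 = 3/8 - 34*0 = 3/8 + 0 = 3/8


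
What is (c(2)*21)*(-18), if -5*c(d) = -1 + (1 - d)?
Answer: -756/5 ≈ -151.20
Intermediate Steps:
c(d) = d/5 (c(d) = -(-1 + (1 - d))/5 = -(-1)*d/5 = d/5)
(c(2)*21)*(-18) = (((⅕)*2)*21)*(-18) = ((⅖)*21)*(-18) = (42/5)*(-18) = -756/5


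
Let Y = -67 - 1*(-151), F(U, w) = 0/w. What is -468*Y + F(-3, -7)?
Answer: -39312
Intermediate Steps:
F(U, w) = 0
Y = 84 (Y = -67 + 151 = 84)
-468*Y + F(-3, -7) = -468*84 + 0 = -39312 + 0 = -39312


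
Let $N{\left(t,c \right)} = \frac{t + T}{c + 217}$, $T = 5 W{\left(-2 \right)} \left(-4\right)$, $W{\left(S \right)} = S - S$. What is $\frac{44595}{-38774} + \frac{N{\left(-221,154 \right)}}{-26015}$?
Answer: $- \frac{430402972121}{374229781310} \approx -1.1501$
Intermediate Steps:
$W{\left(S \right)} = 0$
$T = 0$ ($T = 5 \cdot 0 \left(-4\right) = 0 \left(-4\right) = 0$)
$N{\left(t,c \right)} = \frac{t}{217 + c}$ ($N{\left(t,c \right)} = \frac{t + 0}{c + 217} = \frac{t}{217 + c}$)
$\frac{44595}{-38774} + \frac{N{\left(-221,154 \right)}}{-26015} = \frac{44595}{-38774} + \frac{\left(-221\right) \frac{1}{217 + 154}}{-26015} = 44595 \left(- \frac{1}{38774}\right) + - \frac{221}{371} \left(- \frac{1}{26015}\right) = - \frac{44595}{38774} + \left(-221\right) \frac{1}{371} \left(- \frac{1}{26015}\right) = - \frac{44595}{38774} - - \frac{221}{9651565} = - \frac{44595}{38774} + \frac{221}{9651565} = - \frac{430402972121}{374229781310}$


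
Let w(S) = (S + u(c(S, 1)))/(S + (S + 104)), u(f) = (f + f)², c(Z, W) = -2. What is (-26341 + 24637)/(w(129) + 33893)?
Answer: -616848/12269411 ≈ -0.050275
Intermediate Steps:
u(f) = 4*f² (u(f) = (2*f)² = 4*f²)
w(S) = (16 + S)/(104 + 2*S) (w(S) = (S + 4*(-2)²)/(S + (S + 104)) = (S + 4*4)/(S + (104 + S)) = (S + 16)/(104 + 2*S) = (16 + S)/(104 + 2*S))
(-26341 + 24637)/(w(129) + 33893) = (-26341 + 24637)/((16 + 129)/(2*(52 + 129)) + 33893) = -1704/((½)*145/181 + 33893) = -1704/((½)*(1/181)*145 + 33893) = -1704/(145/362 + 33893) = -1704/12269411/362 = -1704*362/12269411 = -616848/12269411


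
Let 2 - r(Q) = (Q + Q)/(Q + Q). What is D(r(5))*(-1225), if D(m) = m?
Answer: -1225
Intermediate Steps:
r(Q) = 1 (r(Q) = 2 - (Q + Q)/(Q + Q) = 2 - 2*Q/(2*Q) = 2 - 2*Q*1/(2*Q) = 2 - 1*1 = 2 - 1 = 1)
D(r(5))*(-1225) = 1*(-1225) = -1225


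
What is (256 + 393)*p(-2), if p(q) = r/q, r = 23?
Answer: -14927/2 ≈ -7463.5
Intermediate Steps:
p(q) = 23/q
(256 + 393)*p(-2) = (256 + 393)*(23/(-2)) = 649*(23*(-½)) = 649*(-23/2) = -14927/2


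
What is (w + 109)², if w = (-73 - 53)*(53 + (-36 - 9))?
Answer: 808201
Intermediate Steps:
w = -1008 (w = -126*(53 - 45) = -126*8 = -1008)
(w + 109)² = (-1008 + 109)² = (-899)² = 808201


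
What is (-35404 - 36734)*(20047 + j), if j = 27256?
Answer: -3412343814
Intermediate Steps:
(-35404 - 36734)*(20047 + j) = (-35404 - 36734)*(20047 + 27256) = -72138*47303 = -3412343814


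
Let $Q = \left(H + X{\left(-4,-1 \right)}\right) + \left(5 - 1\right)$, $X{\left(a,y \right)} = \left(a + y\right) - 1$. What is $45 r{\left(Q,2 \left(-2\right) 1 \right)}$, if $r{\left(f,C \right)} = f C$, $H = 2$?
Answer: $0$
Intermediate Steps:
$X{\left(a,y \right)} = -1 + a + y$
$Q = 0$ ($Q = \left(2 - 6\right) + \left(5 - 1\right) = -4 + 4 = 0$)
$r{\left(f,C \right)} = C f$
$45 r{\left(Q,2 \left(-2\right) 1 \right)} = 45 \cdot 2 \left(-2\right) 1 \cdot 0 = 45 \left(-4\right) 1 \cdot 0 = 45 \left(\left(-4\right) 0\right) = 45 \cdot 0 = 0$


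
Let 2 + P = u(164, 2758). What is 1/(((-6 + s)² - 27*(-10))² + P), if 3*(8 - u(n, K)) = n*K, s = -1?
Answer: -3/147011 ≈ -2.0407e-5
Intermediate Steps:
u(n, K) = 8 - K*n/3 (u(n, K) = 8 - n*K/3 = 8 - K*n/3)
P = -452294/3 (P = -2 + (8 - ⅓*2758*164) = -2 + (8 - 452312/3) = -2 - 452288/3 = -452294/3 ≈ -1.5076e+5)
1/(((-6 + s)² - 27*(-10))² + P) = 1/(((-6 - 1)² - 27*(-10))² - 452294/3) = 1/(((-7)² + 270)² - 452294/3) = 1/((49 + 270)² - 452294/3) = 1/(319² - 452294/3) = 1/(101761 - 452294/3) = 1/(-147011/3) = -3/147011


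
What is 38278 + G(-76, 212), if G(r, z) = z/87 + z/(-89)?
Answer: 296386978/7743 ≈ 38278.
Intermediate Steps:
G(r, z) = 2*z/7743 (G(r, z) = z*(1/87) + z*(-1/89) = z/87 - z/89 = 2*z/7743)
38278 + G(-76, 212) = 38278 + (2/7743)*212 = 38278 + 424/7743 = 296386978/7743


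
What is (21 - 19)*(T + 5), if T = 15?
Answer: 40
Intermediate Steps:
(21 - 19)*(T + 5) = (21 - 19)*(15 + 5) = 2*20 = 40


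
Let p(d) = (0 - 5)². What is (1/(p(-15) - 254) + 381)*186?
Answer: 16228128/229 ≈ 70865.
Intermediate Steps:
p(d) = 25 (p(d) = (-5)² = 25)
(1/(p(-15) - 254) + 381)*186 = (1/(25 - 254) + 381)*186 = (1/(-229) + 381)*186 = (-1/229 + 381)*186 = (87248/229)*186 = 16228128/229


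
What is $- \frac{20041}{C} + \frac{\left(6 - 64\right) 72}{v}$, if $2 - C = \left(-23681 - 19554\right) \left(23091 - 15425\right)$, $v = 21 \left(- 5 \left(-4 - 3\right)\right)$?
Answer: $- \frac{461368710749}{81202680440} \approx -5.6817$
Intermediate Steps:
$v = 735$ ($v = 21 \left(\left(-5\right) \left(-7\right)\right) = 21 \cdot 35 = 735$)
$C = 331439512$ ($C = 2 - \left(-23681 - 19554\right) \left(23091 - 15425\right) = 2 - \left(-43235\right) 7666 = 2 - -331439510 = 2 + 331439510 = 331439512$)
$- \frac{20041}{C} + \frac{\left(6 - 64\right) 72}{v} = - \frac{20041}{331439512} + \frac{\left(6 - 64\right) 72}{735} = \left(-20041\right) \frac{1}{331439512} + \left(6 - 64\right) 72 \cdot \frac{1}{735} = - \frac{20041}{331439512} + \left(-58\right) 72 \cdot \frac{1}{735} = - \frac{20041}{331439512} - \frac{1392}{245} = - \frac{461368710749}{81202680440}$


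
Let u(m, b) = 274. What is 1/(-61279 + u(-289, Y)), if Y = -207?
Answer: -1/61005 ≈ -1.6392e-5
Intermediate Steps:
1/(-61279 + u(-289, Y)) = 1/(-61279 + 274) = 1/(-61005) = -1/61005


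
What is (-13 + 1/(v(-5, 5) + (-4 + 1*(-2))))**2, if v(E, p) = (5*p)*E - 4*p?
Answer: 3857296/22801 ≈ 169.17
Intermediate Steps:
v(E, p) = -4*p + 5*E*p (v(E, p) = 5*E*p - 4*p = -4*p + 5*E*p)
(-13 + 1/(v(-5, 5) + (-4 + 1*(-2))))**2 = (-13 + 1/(5*(-4 + 5*(-5)) + (-4 + 1*(-2))))**2 = (-13 + 1/(5*(-4 - 25) + (-4 - 2)))**2 = (-13 + 1/(5*(-29) - 6))**2 = (-13 + 1/(-145 - 6))**2 = (-13 + 1/(-151))**2 = (-13 - 1/151)**2 = (-1964/151)**2 = 3857296/22801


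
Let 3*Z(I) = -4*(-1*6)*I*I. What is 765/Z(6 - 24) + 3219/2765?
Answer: 1162097/796320 ≈ 1.4593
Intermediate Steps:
Z(I) = 8*I**2 (Z(I) = (-4*(-1*6)*I*I)/3 = (-4*(-6*I)*I)/3 = (-(-24)*I**2)/3 = (24*I**2)/3 = 8*I**2)
765/Z(6 - 24) + 3219/2765 = 765/((8*(6 - 24)**2)) + 3219/2765 = 765/((8*(-18)**2)) + 3219*(1/2765) = 765/((8*324)) + 3219/2765 = 765/2592 + 3219/2765 = 765*(1/2592) + 3219/2765 = 85/288 + 3219/2765 = 1162097/796320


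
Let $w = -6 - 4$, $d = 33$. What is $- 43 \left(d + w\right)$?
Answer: $-989$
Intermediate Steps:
$w = -10$ ($w = -6 - 4 = -10$)
$- 43 \left(d + w\right) = - 43 \left(33 - 10\right) = \left(-43\right) 23 = -989$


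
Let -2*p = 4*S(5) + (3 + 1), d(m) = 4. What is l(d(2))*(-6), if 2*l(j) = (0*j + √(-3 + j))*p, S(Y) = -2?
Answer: -6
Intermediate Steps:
p = 2 (p = -(4*(-2) + (3 + 1))/2 = -(-8 + 4)/2 = -½*(-4) = 2)
l(j) = √(-3 + j) (l(j) = ((0*j + √(-3 + j))*2)/2 = ((0 + √(-3 + j))*2)/2 = (√(-3 + j)*2)/2 = (2*√(-3 + j))/2 = √(-3 + j))
l(d(2))*(-6) = √(-3 + 4)*(-6) = √1*(-6) = 1*(-6) = -6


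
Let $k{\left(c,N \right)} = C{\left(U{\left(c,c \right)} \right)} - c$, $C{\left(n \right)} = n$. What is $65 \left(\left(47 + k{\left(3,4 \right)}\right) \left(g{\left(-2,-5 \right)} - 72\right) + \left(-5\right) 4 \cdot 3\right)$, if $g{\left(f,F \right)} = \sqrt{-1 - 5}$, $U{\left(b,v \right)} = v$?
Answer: $-223860 + 3055 i \sqrt{6} \approx -2.2386 \cdot 10^{5} + 7483.2 i$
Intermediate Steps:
$g{\left(f,F \right)} = i \sqrt{6}$ ($g{\left(f,F \right)} = \sqrt{-6} = i \sqrt{6}$)
$k{\left(c,N \right)} = 0$ ($k{\left(c,N \right)} = c - c = 0$)
$65 \left(\left(47 + k{\left(3,4 \right)}\right) \left(g{\left(-2,-5 \right)} - 72\right) + \left(-5\right) 4 \cdot 3\right) = 65 \left(\left(47 + 0\right) \left(i \sqrt{6} - 72\right) + \left(-5\right) 4 \cdot 3\right) = 65 \left(47 \left(-72 + i \sqrt{6}\right) - 60\right) = 65 \left(\left(-3384 + 47 i \sqrt{6}\right) - 60\right) = 65 \left(-3444 + 47 i \sqrt{6}\right) = -223860 + 3055 i \sqrt{6}$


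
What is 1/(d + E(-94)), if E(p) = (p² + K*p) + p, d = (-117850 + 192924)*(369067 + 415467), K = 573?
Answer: 1/58898060396 ≈ 1.6978e-11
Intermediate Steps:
d = 58898105516 (d = 75074*784534 = 58898105516)
E(p) = p² + 574*p (E(p) = (p² + 573*p) + p = p² + 574*p)
1/(d + E(-94)) = 1/(58898105516 - 94*(574 - 94)) = 1/(58898105516 - 94*480) = 1/(58898105516 - 45120) = 1/58898060396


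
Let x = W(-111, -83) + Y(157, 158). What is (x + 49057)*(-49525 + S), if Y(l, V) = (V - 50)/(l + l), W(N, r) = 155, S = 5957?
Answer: -336621093984/157 ≈ -2.1441e+9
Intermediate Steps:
Y(l, V) = (-50 + V)/(2*l) (Y(l, V) = (-50 + V)/((2*l)) = (-50 + V)*(1/(2*l)) = (-50 + V)/(2*l))
x = 24389/157 (x = 155 + (1/2)*(-50 + 158)/157 = 155 + (1/2)*(1/157)*108 = 155 + 54/157 = 24389/157 ≈ 155.34)
(x + 49057)*(-49525 + S) = (24389/157 + 49057)*(-49525 + 5957) = (7726338/157)*(-43568) = -336621093984/157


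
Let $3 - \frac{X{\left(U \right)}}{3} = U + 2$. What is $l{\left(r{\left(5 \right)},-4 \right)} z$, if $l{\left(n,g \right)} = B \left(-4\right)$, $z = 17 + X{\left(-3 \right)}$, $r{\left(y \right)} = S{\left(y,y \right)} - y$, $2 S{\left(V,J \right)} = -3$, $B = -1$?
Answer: $116$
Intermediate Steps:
$S{\left(V,J \right)} = - \frac{3}{2}$ ($S{\left(V,J \right)} = \frac{1}{2} \left(-3\right) = - \frac{3}{2}$)
$X{\left(U \right)} = 3 - 3 U$ ($X{\left(U \right)} = 9 - 3 \left(U + 2\right) = 9 - 3 \left(2 + U\right) = 9 - \left(6 + 3 U\right) = 3 - 3 U$)
$r{\left(y \right)} = - \frac{3}{2} - y$
$z = 29$ ($z = 17 + \left(3 - -9\right) = 17 + \left(3 + 9\right) = 17 + 12 = 29$)
$l{\left(n,g \right)} = 4$ ($l{\left(n,g \right)} = \left(-1\right) \left(-4\right) = 4$)
$l{\left(r{\left(5 \right)},-4 \right)} z = 4 \cdot 29 = 116$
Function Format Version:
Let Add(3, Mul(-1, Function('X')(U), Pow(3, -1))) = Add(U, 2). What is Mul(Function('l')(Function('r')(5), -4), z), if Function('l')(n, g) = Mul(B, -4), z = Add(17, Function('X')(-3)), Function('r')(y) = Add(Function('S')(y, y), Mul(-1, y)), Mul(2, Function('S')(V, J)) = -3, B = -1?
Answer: 116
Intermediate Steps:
Function('S')(V, J) = Rational(-3, 2) (Function('S')(V, J) = Mul(Rational(1, 2), -3) = Rational(-3, 2))
Function('X')(U) = Add(3, Mul(-3, U)) (Function('X')(U) = Add(9, Mul(-3, Add(U, 2))) = Add(9, Mul(-3, Add(2, U))) = Add(9, Add(-6, Mul(-3, U))) = Add(3, Mul(-3, U)))
Function('r')(y) = Add(Rational(-3, 2), Mul(-1, y))
z = 29 (z = Add(17, Add(3, Mul(-3, -3))) = Add(17, Add(3, 9)) = Add(17, 12) = 29)
Function('l')(n, g) = 4 (Function('l')(n, g) = Mul(-1, -4) = 4)
Mul(Function('l')(Function('r')(5), -4), z) = Mul(4, 29) = 116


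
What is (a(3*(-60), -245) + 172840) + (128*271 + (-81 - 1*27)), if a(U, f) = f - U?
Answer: 207355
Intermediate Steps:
(a(3*(-60), -245) + 172840) + (128*271 + (-81 - 1*27)) = ((-245 - 3*(-60)) + 172840) + (128*271 + (-81 - 1*27)) = ((-245 - 1*(-180)) + 172840) + (34688 + (-81 - 27)) = ((-245 + 180) + 172840) + (34688 - 108) = (-65 + 172840) + 34580 = 172775 + 34580 = 207355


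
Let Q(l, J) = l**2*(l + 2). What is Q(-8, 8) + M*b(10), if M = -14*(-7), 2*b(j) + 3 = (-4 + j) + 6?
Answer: 57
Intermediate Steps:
b(j) = -1/2 + j/2 (b(j) = -3/2 + ((-4 + j) + 6)/2 = -3/2 + (2 + j)/2 = -3/2 + (1 + j/2) = -1/2 + j/2)
Q(l, J) = l**2*(2 + l)
M = 98
Q(-8, 8) + M*b(10) = (-8)**2*(2 - 8) + 98*(-1/2 + (1/2)*10) = 64*(-6) + 98*(-1/2 + 5) = -384 + 98*(9/2) = -384 + 441 = 57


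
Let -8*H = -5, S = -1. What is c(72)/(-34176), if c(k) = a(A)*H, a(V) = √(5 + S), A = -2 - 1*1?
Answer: -5/136704 ≈ -3.6575e-5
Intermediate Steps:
A = -3 (A = -2 - 1 = -3)
a(V) = 2 (a(V) = √(5 - 1) = √4 = 2)
H = 5/8 (H = -⅛*(-5) = 5/8 ≈ 0.62500)
c(k) = 5/4 (c(k) = 2*(5/8) = 5/4)
c(72)/(-34176) = (5/4)/(-34176) = (5/4)*(-1/34176) = -5/136704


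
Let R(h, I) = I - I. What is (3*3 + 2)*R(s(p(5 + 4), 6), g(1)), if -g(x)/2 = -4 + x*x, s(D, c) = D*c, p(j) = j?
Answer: 0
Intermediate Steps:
g(x) = 8 - 2*x**2 (g(x) = -2*(-4 + x*x) = -2*(-4 + x**2) = 8 - 2*x**2)
R(h, I) = 0
(3*3 + 2)*R(s(p(5 + 4), 6), g(1)) = (3*3 + 2)*0 = (9 + 2)*0 = 11*0 = 0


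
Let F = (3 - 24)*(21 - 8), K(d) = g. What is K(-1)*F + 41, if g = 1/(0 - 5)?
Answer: 478/5 ≈ 95.600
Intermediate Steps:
g = -⅕ (g = 1/(-5) = -⅕ ≈ -0.20000)
K(d) = -⅕
F = -273 (F = -21*13 = -273)
K(-1)*F + 41 = -⅕*(-273) + 41 = 273/5 + 41 = 478/5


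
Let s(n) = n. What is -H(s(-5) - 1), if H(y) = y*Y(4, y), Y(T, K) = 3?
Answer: 18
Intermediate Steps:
H(y) = 3*y (H(y) = y*3 = 3*y)
-H(s(-5) - 1) = -3*(-5 - 1) = -3*(-6) = -1*(-18) = 18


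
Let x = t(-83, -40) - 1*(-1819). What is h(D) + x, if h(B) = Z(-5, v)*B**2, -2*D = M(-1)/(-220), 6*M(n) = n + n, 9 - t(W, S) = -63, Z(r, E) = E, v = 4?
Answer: 823719601/435600 ≈ 1891.0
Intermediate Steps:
t(W, S) = 72 (t(W, S) = 9 - 1*(-63) = 9 + 63 = 72)
M(n) = n/3 (M(n) = (n + n)/6 = (2*n)/6 = n/3)
D = -1/1320 (D = -(1/3)*(-1)/(2*(-220)) = -(-1)*(-1)/(6*220) = -1/2*1/660 = -1/1320 ≈ -0.00075758)
x = 1891 (x = 72 - 1*(-1819) = 72 + 1819 = 1891)
h(B) = 4*B**2
h(D) + x = 4*(-1/1320)**2 + 1891 = 4*(1/1742400) + 1891 = 1/435600 + 1891 = 823719601/435600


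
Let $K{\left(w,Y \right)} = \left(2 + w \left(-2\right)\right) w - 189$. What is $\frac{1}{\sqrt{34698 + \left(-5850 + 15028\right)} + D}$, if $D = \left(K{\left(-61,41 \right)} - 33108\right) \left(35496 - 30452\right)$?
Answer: $- \frac{51525721}{10619599698268395} - \frac{\sqrt{10969}}{21239199396536790} \approx -4.8519 \cdot 10^{-9}$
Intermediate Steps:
$K{\left(w,Y \right)} = -189 + w \left(2 - 2 w\right)$ ($K{\left(w,Y \right)} = \left(2 - 2 w\right) w - 189 = w \left(2 - 2 w\right) - 189 = -189 + w \left(2 - 2 w\right)$)
$D = -206102884$ ($D = \left(\left(-189 - 2 \left(-61\right)^{2} + 2 \left(-61\right)\right) - 33108\right) \left(35496 - 30452\right) = \left(\left(-189 - 7442 - 122\right) - 33108\right) 5044 = \left(-7753 - 33108\right) 5044 = \left(-40861\right) 5044 = -206102884$)
$\frac{1}{\sqrt{34698 + \left(-5850 + 15028\right)} + D} = \frac{1}{\sqrt{34698 + \left(-5850 + 15028\right)} - 206102884} = \frac{1}{\sqrt{34698 + 9178} - 206102884} = \frac{1}{\sqrt{43876} - 206102884} = \frac{1}{2 \sqrt{10969} - 206102884} = \frac{1}{-206102884 + 2 \sqrt{10969}}$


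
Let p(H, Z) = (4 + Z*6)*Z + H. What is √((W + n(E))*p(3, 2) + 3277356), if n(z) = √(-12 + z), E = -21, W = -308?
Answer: √(3266576 + 35*I*√33) ≈ 1807.4 + 0.056*I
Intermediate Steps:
p(H, Z) = H + Z*(4 + 6*Z) (p(H, Z) = (4 + 6*Z)*Z + H = Z*(4 + 6*Z) + H = H + Z*(4 + 6*Z))
√((W + n(E))*p(3, 2) + 3277356) = √((-308 + √(-12 - 21))*(3 + 4*2 + 6*2²) + 3277356) = √((-308 + √(-33))*(3 + 8 + 6*4) + 3277356) = √((-308 + I*√33)*(3 + 8 + 24) + 3277356) = √((-308 + I*√33)*35 + 3277356) = √((-10780 + 35*I*√33) + 3277356) = √(3266576 + 35*I*√33)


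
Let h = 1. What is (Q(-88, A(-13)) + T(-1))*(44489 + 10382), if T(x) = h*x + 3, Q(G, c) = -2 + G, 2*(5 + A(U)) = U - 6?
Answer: -4828648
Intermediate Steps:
A(U) = -8 + U/2 (A(U) = -5 + (U - 6)/2 = -5 + (-6 + U)/2 = -5 + (-3 + U/2) = -8 + U/2)
T(x) = 3 + x (T(x) = 1*x + 3 = x + 3 = 3 + x)
(Q(-88, A(-13)) + T(-1))*(44489 + 10382) = ((-2 - 88) + (3 - 1))*(44489 + 10382) = (-90 + 2)*54871 = -88*54871 = -4828648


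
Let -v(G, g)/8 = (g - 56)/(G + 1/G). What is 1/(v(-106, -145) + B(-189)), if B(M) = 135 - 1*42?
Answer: 11237/874593 ≈ 0.012848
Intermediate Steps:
v(G, g) = -8*(-56 + g)/(G + 1/G) (v(G, g) = -8*(g - 56)/(G + 1/G) = -8*(-56 + g)/(G + 1/G))
B(M) = 93 (B(M) = 135 - 42 = 93)
1/(v(-106, -145) + B(-189)) = 1/(8*(-106)*(56 - 1*(-145))/(1 + (-106)**2) + 93) = 1/(8*(-106)*(56 + 145)/(1 + 11236) + 93) = 1/(8*(-106)*201/11237 + 93) = 1/(8*(-106)*(1/11237)*201 + 93) = 1/(-170448/11237 + 93) = 1/(874593/11237) = 11237/874593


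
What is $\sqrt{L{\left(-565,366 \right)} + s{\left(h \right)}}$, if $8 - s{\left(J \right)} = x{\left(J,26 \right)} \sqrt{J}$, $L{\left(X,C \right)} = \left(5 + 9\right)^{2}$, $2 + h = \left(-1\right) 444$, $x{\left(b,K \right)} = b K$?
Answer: $2 \sqrt{51 + 2899 i \sqrt{446}} \approx 350.07 + 349.78 i$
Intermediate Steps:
$x{\left(b,K \right)} = K b$
$h = -446$ ($h = -2 - 444 = -446$)
$L{\left(X,C \right)} = 196$ ($L{\left(X,C \right)} = 14^{2} = 196$)
$s{\left(J \right)} = 8 - 26 J^{\frac{3}{2}}$ ($s{\left(J \right)} = 8 - 26 J \sqrt{J} = 8 - 26 J^{\frac{3}{2}}$)
$\sqrt{L{\left(-565,366 \right)} + s{\left(h \right)}} = \sqrt{196 + \left(8 - 26 \left(-446\right)^{\frac{3}{2}}\right)} = \sqrt{196 + \left(8 - 26 \left(- 446 i \sqrt{446}\right)\right)} = \sqrt{196 + \left(8 + 11596 i \sqrt{446}\right)} = \sqrt{204 + 11596 i \sqrt{446}}$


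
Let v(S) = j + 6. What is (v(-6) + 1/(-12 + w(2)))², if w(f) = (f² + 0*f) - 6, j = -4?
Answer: 729/196 ≈ 3.7194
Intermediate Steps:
w(f) = -6 + f² (w(f) = (f² + 0) - 6 = f² - 6 = -6 + f²)
v(S) = 2 (v(S) = -4 + 6 = 2)
(v(-6) + 1/(-12 + w(2)))² = (2 + 1/(-12 + (-6 + 2²)))² = (2 + 1/(-12 + (-6 + 4)))² = (2 + 1/(-12 - 2))² = (2 + 1/(-14))² = (2 - 1/14)² = (27/14)² = 729/196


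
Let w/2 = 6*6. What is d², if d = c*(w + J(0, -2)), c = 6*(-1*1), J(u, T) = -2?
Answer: 176400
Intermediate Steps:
c = -6 (c = 6*(-1) = -6)
w = 72 (w = 2*(6*6) = 2*36 = 72)
d = -420 (d = -6*(72 - 2) = -6*70 = -420)
d² = (-420)² = 176400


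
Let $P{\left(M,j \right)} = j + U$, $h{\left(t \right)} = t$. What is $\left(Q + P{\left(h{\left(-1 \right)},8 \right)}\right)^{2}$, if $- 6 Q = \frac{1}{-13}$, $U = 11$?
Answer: $\frac{2199289}{6084} \approx 361.49$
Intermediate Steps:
$P{\left(M,j \right)} = 11 + j$ ($P{\left(M,j \right)} = j + 11 = 11 + j$)
$Q = \frac{1}{78}$ ($Q = - \frac{1}{6 \left(-13\right)} = \left(- \frac{1}{6}\right) \left(- \frac{1}{13}\right) = \frac{1}{78} \approx 0.012821$)
$\left(Q + P{\left(h{\left(-1 \right)},8 \right)}\right)^{2} = \left(\frac{1}{78} + \left(11 + 8\right)\right)^{2} = \left(\frac{1}{78} + 19\right)^{2} = \left(\frac{1483}{78}\right)^{2} = \frac{2199289}{6084}$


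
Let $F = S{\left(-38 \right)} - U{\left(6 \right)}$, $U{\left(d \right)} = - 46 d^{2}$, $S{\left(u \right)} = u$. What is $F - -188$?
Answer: $1806$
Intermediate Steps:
$F = 1618$ ($F = -38 - - 46 \cdot 6^{2} = -38 - \left(-46\right) 36 = -38 - -1656 = -38 + 1656 = 1618$)
$F - -188 = 1618 - -188 = 1618 + 188 = 1806$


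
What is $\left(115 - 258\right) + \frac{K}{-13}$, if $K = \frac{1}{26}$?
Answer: $- \frac{48335}{338} \approx -143.0$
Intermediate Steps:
$K = \frac{1}{26} \approx 0.038462$
$\left(115 - 258\right) + \frac{K}{-13} = \left(115 - 258\right) + \frac{1}{26 \left(-13\right)} = -143 + \frac{1}{26} \left(- \frac{1}{13}\right) = -143 - \frac{1}{338} = - \frac{48335}{338}$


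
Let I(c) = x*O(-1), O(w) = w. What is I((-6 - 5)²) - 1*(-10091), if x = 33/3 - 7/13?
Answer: 131047/13 ≈ 10081.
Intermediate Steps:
x = 136/13 (x = 33*(⅓) - 7*1/13 = 11 - 7/13 = 136/13 ≈ 10.462)
I(c) = -136/13 (I(c) = (136/13)*(-1) = -136/13)
I((-6 - 5)²) - 1*(-10091) = -136/13 - 1*(-10091) = -136/13 + 10091 = 131047/13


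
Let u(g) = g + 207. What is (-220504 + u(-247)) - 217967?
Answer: -438511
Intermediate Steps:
u(g) = 207 + g
(-220504 + u(-247)) - 217967 = (-220504 + (207 - 247)) - 217967 = (-220504 - 40) - 217967 = -220544 - 217967 = -438511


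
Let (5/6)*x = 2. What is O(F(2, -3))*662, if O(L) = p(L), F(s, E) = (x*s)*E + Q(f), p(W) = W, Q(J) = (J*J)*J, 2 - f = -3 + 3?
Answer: -21184/5 ≈ -4236.8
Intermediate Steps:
f = 2 (f = 2 - (-3 + 3) = 2 - 1*0 = 2 + 0 = 2)
x = 12/5 (x = (6/5)*2 = 12/5 ≈ 2.4000)
Q(J) = J**3 (Q(J) = J**2*J = J**3)
F(s, E) = 8 + 12*E*s/5 (F(s, E) = (12*s/5)*E + 2**3 = 12*E*s/5 + 8 = 8 + 12*E*s/5)
O(L) = L
O(F(2, -3))*662 = (8 + (12/5)*(-3)*2)*662 = (8 - 72/5)*662 = -32/5*662 = -21184/5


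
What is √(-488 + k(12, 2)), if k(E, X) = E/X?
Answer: I*√482 ≈ 21.954*I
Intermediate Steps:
√(-488 + k(12, 2)) = √(-488 + 12/2) = √(-488 + 12*(½)) = √(-488 + 6) = √(-482) = I*√482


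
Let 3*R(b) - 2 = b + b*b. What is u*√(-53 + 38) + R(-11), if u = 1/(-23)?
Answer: 112/3 - I*√15/23 ≈ 37.333 - 0.16839*I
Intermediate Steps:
u = -1/23 ≈ -0.043478
R(b) = ⅔ + b/3 + b²/3 (R(b) = ⅔ + (b + b*b)/3 = ⅔ + (b + b²)/3 = ⅔ + (b/3 + b²/3) = ⅔ + b/3 + b²/3)
u*√(-53 + 38) + R(-11) = -√(-53 + 38)/23 + (⅔ + (⅓)*(-11) + (⅓)*(-11)²) = -I*√15/23 + (⅔ - 11/3 + (⅓)*121) = -I*√15/23 + (⅔ - 11/3 + 121/3) = -I*√15/23 + 112/3 = 112/3 - I*√15/23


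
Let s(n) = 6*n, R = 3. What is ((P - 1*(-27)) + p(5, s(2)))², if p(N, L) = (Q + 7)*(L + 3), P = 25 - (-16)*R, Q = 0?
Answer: 42025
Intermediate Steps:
P = 73 (P = 25 - (-16)*3 = 25 - 1*(-48) = 25 + 48 = 73)
p(N, L) = 21 + 7*L (p(N, L) = (0 + 7)*(L + 3) = 7*(3 + L) = 21 + 7*L)
((P - 1*(-27)) + p(5, s(2)))² = ((73 - 1*(-27)) + (21 + 7*(6*2)))² = ((73 + 27) + (21 + 7*12))² = (100 + (21 + 84))² = (100 + 105)² = 205² = 42025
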